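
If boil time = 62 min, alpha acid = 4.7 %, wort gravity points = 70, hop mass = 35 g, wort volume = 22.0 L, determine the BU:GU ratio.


U = 1.65·0.000125^(GP/1000)·(1−e^(−0.04t))/4.15;  IBU = (α/100)·m·U·1000/V;  BU:GU = IBU/GP
U = 1.65·0.000125^(70/1000)·(1−e^(−0.04·62))/4.15 = 0.1942
IBU = (4.7/100)·35·0.1942·1000/22.0 = 14.5204
BU:GU = 14.5204/70

0.2074


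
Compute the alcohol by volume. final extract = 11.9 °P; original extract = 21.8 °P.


SG = 259/(259 − P);  ABV = (OG − FG)·131.25
OG = 259/(259 − 21.8) = 1.0919
FG = 259/(259 − 11.9) = 1.0482
ABV = (1.0919 − 1.0482)·131.25

5.7418 % ABV


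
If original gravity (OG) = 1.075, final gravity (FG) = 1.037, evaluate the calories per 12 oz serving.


ABW = (OG−FG)·131.25·0.79/FG;  °P = 259 − 259/SG (for OG→OE and FG→AE);  RE = 0.1808·OE + 0.8192·AE;  Cal = (6.9·ABW + 4·(RE−0.1))·FG·3.55
ABW = (1.075 − 1.037)·131.25·0.79/1.037 = 3.7995
OE = 259 − 259/1.075 = 18.0698 °P
AE = 259 − 259/1.037 = 9.2411 °P
RE = 0.1808·18.0698 + 0.8192·9.2411 = 10.8373 °P
Cal = (6.9·3.7995 + 4·(10.8373−0.1))·1.037·3.55

254.6245 kcal


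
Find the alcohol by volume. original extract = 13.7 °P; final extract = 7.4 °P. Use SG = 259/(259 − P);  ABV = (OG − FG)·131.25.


OG = 259/(259 − 13.7) = 1.0558
FG = 259/(259 − 7.4) = 1.0294
ABV = (1.0558 − 1.0294)·131.25

3.4700 % ABV


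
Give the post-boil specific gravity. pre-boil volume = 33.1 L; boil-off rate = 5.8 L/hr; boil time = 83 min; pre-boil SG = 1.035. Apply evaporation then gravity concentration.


V_post = V_pre − rate·(t/60);  SG_post = 1 + (SG_pre−1)·V_pre/V_post
V_post = 33.1 − 5.8·(83/60) = 25.0767
SG_post = 1 + (1.035 − 1)·33.1/25.0767

1.0462


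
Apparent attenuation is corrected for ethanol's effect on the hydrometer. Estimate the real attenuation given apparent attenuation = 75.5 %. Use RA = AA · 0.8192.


RA = 75.5 · 0.8192

61.8496 %


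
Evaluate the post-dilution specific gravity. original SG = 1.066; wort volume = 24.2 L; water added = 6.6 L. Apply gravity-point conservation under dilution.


SG_new = 1 + (SG_old − 1)·V_old/(V_old + V_water)
pts = (1.066 − 1)·1000·24.2/(24.2 + 6.6) = 51.8571
SG_new = 1 + 51.8571/1000

1.0519


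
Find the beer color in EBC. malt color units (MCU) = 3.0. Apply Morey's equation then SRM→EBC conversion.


SRM = 1.4922·MCU^0.6859;  EBC = SRM·1.97
SRM = 1.4922·3.0^0.6859 = 3.1702
EBC = 3.1702·1.97

6.2453 EBC


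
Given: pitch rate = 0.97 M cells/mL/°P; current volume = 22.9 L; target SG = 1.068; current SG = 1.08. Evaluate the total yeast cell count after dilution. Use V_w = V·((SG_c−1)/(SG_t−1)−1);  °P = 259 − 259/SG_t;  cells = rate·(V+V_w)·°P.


V_w = 22.9·((1.08−1)/(1.068−1)−1) = 4.0412
V_final = 22.9 + 4.0412 = 26.9412
°P = 259 − 259/1.068 = 16.4906
cells = 0.97·26.9412·16.4906

430.9488 billion cells


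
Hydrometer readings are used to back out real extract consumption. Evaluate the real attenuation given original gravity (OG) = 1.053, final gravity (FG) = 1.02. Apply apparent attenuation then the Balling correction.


AA = (OG−FG)/(OG−1)·100;  RA = AA·0.8192
AA = (1.053 − 1.02)/(1.053 − 1)·100 = 62.2642
RA = 62.2642·0.8192

51.0068 %


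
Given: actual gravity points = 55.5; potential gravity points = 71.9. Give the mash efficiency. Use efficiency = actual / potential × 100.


efficiency = 55.5 / 71.9 × 100

77.1905 %


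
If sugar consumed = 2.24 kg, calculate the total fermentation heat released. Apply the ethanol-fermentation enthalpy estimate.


Q = m_sugar · 590 kJ/kg
Q = 2.24 · 590

1321.6000 kJ


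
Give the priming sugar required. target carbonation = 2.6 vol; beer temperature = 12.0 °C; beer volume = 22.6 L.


residual = 14.695·(0.01821 + 0.09011·e^(−0.04·T));  sugar = (target − residual)·4.0·V
residual = 14.695·(0.01821 + 0.09011·e^(−0.04·12.0)) = 1.0870
sugar = (2.6 − 1.0870)·4.0·22.6

136.7781 g


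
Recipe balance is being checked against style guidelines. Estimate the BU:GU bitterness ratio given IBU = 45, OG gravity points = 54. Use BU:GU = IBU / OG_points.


BU:GU = 45 / 54

0.8333


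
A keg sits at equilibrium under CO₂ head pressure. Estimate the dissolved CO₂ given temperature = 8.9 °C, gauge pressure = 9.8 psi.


vols = (P + 14.695)·(0.01821 + 0.09011·e^(−0.04·T))
vols = (9.8 + 14.695)·(0.01821 + 0.09011·e^(−0.04·8.9))

1.9922 volumes


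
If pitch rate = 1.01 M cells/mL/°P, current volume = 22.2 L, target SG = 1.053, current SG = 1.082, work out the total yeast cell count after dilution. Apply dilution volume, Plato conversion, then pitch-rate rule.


V_w = V·((SG_c−1)/(SG_t−1)−1);  °P = 259 − 259/SG_t;  cells = rate·(V+V_w)·°P
V_w = 22.2·((1.082−1)/(1.053−1)−1) = 12.1472
V_final = 22.2 + 12.1472 = 34.3472
°P = 259 − 259/1.053 = 13.0361
cells = 1.01·34.3472·13.0361

452.2302 billion cells


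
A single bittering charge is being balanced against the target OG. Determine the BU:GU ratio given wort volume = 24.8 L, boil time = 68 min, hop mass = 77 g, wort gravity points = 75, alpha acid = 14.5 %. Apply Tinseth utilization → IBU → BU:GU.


U = 1.65·0.000125^(GP/1000)·(1−e^(−0.04t))/4.15;  IBU = (α/100)·m·U·1000/V;  BU:GU = IBU/GP
U = 1.65·0.000125^(75/1000)·(1−e^(−0.04·68))/4.15 = 0.1893
IBU = (14.5/100)·77·0.1893·1000/24.8 = 85.2150
BU:GU = 85.2150/75

1.1362


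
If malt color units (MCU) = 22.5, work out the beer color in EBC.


SRM = 1.4922·MCU^0.6859;  EBC = SRM·1.97
SRM = 1.4922·22.5^0.6859 = 12.6267
EBC = 12.6267·1.97

24.8746 EBC


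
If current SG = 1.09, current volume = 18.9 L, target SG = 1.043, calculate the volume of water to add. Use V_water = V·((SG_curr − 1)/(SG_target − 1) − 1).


V_water = 18.9·((1.09 − 1)/(1.043 − 1) − 1)

20.6581 L


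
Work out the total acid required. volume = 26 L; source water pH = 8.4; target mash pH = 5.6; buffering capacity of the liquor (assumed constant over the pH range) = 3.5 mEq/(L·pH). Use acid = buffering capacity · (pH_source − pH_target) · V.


acid = 3.5 · (8.4 − 5.6) · 26

254.8000 mEq


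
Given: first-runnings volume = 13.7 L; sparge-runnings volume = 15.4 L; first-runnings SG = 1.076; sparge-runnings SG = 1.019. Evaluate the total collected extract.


total = Σ (SG_i − 1)·1000·V_i
first = (1.076 − 1)·1000·13.7 = 1041.2000
sparge = (1.019 − 1)·1000·15.4 = 292.6000
total = 1041.2000 + 292.6000

1333.8000 gravity·L


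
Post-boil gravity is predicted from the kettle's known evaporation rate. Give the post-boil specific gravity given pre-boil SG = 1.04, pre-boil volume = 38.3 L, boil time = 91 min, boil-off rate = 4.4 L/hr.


V_post = V_pre − rate·(t/60);  SG_post = 1 + (SG_pre−1)·V_pre/V_post
V_post = 38.3 − 4.4·(91/60) = 31.6267
SG_post = 1 + (1.04 − 1)·38.3/31.6267

1.0484


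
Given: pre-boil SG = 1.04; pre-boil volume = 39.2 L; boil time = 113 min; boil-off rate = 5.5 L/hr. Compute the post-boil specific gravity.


V_post = V_pre − rate·(t/60);  SG_post = 1 + (SG_pre−1)·V_pre/V_post
V_post = 39.2 − 5.5·(113/60) = 28.8417
SG_post = 1 + (1.04 − 1)·39.2/28.8417

1.0544


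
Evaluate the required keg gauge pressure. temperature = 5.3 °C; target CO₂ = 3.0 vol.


psi = vols/(0.01821 + 0.09011·e^(−0.04·T)) − 14.695
psi = 3.0/(0.01821 + 0.09011·e^(−0.04·5.3)) − 14.695

18.2337 psi


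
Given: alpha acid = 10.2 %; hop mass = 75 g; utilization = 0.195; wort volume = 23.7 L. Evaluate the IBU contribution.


IBU = (α/100)·mass·U·1000 / V
IBU = (10.2/100)·75·0.195·1000 / 23.7

62.9430 IBU


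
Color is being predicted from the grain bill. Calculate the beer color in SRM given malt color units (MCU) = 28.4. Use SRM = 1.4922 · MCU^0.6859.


SRM = 1.4922 · 28.4^0.6859

14.8135 SRM


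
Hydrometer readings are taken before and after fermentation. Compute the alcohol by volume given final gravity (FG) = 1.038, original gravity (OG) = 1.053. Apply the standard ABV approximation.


ABV = (OG − FG) · 131.25
ABV = (1.053 − 1.038) · 131.25

1.9687 % ABV


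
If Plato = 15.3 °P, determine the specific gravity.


SG = 259/(259 − P)
SG = 259/(259 − 15.3)

1.0628


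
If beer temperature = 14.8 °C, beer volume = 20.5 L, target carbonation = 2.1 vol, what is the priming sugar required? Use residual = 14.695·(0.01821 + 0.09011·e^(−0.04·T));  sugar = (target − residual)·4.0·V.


residual = 14.695·(0.01821 + 0.09011·e^(−0.04·14.8)) = 1.0002
sugar = (2.1 − 1.0002)·4.0·20.5

90.1876 g


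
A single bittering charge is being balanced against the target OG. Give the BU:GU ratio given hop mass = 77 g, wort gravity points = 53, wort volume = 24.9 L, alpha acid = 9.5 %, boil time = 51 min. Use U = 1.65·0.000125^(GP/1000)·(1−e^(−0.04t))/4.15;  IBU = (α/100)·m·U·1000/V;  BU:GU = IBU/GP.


U = 1.65·0.000125^(53/1000)·(1−e^(−0.04·51))/4.15 = 0.2148
IBU = (9.5/100)·77·0.2148·1000/24.9 = 63.1091
BU:GU = 63.1091/53

1.1907


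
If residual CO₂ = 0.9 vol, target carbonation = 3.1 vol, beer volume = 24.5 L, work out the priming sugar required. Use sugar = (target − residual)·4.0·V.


sugar = (3.1 − 0.9)·4.0·24.5

215.6000 g


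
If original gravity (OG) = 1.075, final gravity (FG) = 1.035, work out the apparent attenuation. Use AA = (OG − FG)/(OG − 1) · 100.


AA = (1.075 − 1.035)/(1.075 − 1) · 100

53.3333 %


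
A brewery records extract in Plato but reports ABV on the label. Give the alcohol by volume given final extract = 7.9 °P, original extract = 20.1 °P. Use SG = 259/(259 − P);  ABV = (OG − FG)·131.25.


OG = 259/(259 − 20.1) = 1.0841
FG = 259/(259 − 7.9) = 1.0315
ABV = (1.0841 − 1.0315)·131.25

6.9135 % ABV


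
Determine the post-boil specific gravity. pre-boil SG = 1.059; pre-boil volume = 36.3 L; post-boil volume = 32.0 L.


SG_post = 1 + (SG_pre − 1)·V_pre/V_post
pts_pre = (1.059 − 1)·1000 = 59.0000
pts_post = 59.0000·36.3/32.0 = 66.9281
SG_post = 1 + 66.9281/1000

1.0669


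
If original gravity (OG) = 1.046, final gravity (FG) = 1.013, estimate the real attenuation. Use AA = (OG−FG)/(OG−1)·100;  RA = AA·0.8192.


AA = (1.046 − 1.013)/(1.046 − 1)·100 = 71.7391
RA = 71.7391·0.8192

58.7687 %


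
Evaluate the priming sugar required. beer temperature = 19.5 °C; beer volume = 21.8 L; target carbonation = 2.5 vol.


residual = 14.695·(0.01821 + 0.09011·e^(−0.04·T));  sugar = (target − residual)·4.0·V
residual = 14.695·(0.01821 + 0.09011·e^(−0.04·19.5)) = 0.8746
sugar = (2.5 − 0.8746)·4.0·21.8

141.7347 g


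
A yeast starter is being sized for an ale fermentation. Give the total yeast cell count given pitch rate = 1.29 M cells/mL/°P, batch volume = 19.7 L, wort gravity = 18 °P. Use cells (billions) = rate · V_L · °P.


cells = 1.29 · 19.7 · 18

457.4340 billion cells


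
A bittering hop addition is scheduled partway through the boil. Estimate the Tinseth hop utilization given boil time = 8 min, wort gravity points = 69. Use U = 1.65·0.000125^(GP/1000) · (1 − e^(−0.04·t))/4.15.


bigness = 1.65·0.000125^(69/1000) = 0.8875
boil_factor = (1 − e^(−0.04·8))/4.15 = 0.0660
U = 0.8875 · 0.0660

0.0586


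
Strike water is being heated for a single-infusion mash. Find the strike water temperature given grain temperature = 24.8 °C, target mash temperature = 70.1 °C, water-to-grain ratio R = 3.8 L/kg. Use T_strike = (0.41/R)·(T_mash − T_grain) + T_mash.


T_strike = (0.41/3.8)·(70.1 − 24.8) + 70.1

74.9876 °C


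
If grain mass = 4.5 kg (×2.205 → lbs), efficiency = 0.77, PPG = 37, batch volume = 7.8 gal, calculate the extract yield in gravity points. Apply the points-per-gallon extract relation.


points = lbs × PPG × eff / vol
lbs = 4.5 × 2.205 = 9.9225
points = 9.9225 × 37 × 0.77 / 7.8

36.2426 points


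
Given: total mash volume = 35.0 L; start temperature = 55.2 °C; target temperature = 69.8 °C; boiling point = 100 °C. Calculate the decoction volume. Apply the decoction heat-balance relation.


V_dec = V_total·(T_target − T_start)/(T_boil − T_start)
V_dec = 35.0·(69.8 − 55.2)/(100 − 55.2)

11.4062 L


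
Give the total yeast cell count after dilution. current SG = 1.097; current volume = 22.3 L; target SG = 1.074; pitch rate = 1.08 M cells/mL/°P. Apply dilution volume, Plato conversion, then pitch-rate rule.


V_w = V·((SG_c−1)/(SG_t−1)−1);  °P = 259 − 259/SG_t;  cells = rate·(V+V_w)·°P
V_w = 22.3·((1.097−1)/(1.074−1)−1) = 6.9311
V_final = 22.3 + 6.9311 = 29.2311
°P = 259 − 259/1.074 = 17.8454
cells = 1.08·29.2311·17.8454

563.3727 billion cells


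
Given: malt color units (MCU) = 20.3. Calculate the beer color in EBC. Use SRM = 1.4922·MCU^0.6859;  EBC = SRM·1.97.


SRM = 1.4922·20.3^0.6859 = 11.7663
EBC = 11.7663·1.97

23.1795 EBC


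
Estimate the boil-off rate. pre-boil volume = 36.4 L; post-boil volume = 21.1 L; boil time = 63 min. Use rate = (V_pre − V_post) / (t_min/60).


rate = (36.4 − 21.1) / (63/60)

14.5714 L/hr


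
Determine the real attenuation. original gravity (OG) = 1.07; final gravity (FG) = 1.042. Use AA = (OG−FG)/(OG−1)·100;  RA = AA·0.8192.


AA = (1.07 − 1.042)/(1.07 − 1)·100 = 40.0000
RA = 40.0000·0.8192

32.7680 %


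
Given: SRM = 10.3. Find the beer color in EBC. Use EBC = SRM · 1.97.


EBC = 10.3 · 1.97

20.2910 EBC


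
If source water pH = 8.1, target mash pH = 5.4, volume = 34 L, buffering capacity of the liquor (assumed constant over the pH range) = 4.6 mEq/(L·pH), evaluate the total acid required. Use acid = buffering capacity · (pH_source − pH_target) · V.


acid = 4.6 · (8.1 − 5.4) · 34

422.2800 mEq


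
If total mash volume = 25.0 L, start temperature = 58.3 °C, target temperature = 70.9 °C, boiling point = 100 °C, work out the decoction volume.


V_dec = V_total·(T_target − T_start)/(T_boil − T_start)
V_dec = 25.0·(70.9 − 58.3)/(100 − 58.3)

7.5540 L


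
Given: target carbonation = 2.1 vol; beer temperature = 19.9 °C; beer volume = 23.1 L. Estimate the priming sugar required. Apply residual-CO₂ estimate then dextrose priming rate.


residual = 14.695·(0.01821 + 0.09011·e^(−0.04·T));  sugar = (target − residual)·4.0·V
residual = 14.695·(0.01821 + 0.09011·e^(−0.04·19.9)) = 0.8650
sugar = (2.1 − 0.8650)·4.0·23.1

114.1170 g


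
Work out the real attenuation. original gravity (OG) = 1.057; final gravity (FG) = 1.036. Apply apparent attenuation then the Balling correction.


AA = (OG−FG)/(OG−1)·100;  RA = AA·0.8192
AA = (1.057 − 1.036)/(1.057 − 1)·100 = 36.8421
RA = 36.8421·0.8192

30.1811 %


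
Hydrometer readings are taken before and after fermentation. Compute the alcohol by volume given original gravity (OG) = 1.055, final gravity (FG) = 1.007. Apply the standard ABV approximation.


ABV = (OG − FG) · 131.25
ABV = (1.055 − 1.007) · 131.25

6.3000 % ABV


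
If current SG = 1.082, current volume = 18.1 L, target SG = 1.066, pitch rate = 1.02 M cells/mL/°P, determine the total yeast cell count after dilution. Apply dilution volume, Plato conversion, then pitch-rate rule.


V_w = V·((SG_c−1)/(SG_t−1)−1);  °P = 259 − 259/SG_t;  cells = rate·(V+V_w)·°P
V_w = 18.1·((1.082−1)/(1.066−1)−1) = 4.3879
V_final = 18.1 + 4.3879 = 22.4879
°P = 259 − 259/1.066 = 16.0356
cells = 1.02·22.4879·16.0356

367.8198 billion cells


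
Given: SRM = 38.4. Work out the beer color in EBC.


EBC = SRM · 1.97
EBC = 38.4 · 1.97

75.6480 EBC


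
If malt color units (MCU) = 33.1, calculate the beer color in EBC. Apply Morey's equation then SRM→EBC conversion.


SRM = 1.4922·MCU^0.6859;  EBC = SRM·1.97
SRM = 1.4922·33.1^0.6859 = 16.4542
EBC = 16.4542·1.97

32.4148 EBC


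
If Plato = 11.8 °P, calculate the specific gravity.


SG = 259/(259 − P)
SG = 259/(259 − 11.8)

1.0477


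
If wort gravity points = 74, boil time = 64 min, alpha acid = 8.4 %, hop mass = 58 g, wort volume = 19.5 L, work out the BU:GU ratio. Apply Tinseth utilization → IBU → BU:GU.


U = 1.65·0.000125^(GP/1000)·(1−e^(−0.04t))/4.15;  IBU = (α/100)·m·U·1000/V;  BU:GU = IBU/GP
U = 1.65·0.000125^(74/1000)·(1−e^(−0.04·64))/4.15 = 0.1887
IBU = (8.4/100)·58·0.1887·1000/19.5 = 47.1344
BU:GU = 47.1344/74

0.6370


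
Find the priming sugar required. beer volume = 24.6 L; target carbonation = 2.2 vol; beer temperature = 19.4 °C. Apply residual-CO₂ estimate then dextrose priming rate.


residual = 14.695·(0.01821 + 0.09011·e^(−0.04·T));  sugar = (target − residual)·4.0·V
residual = 14.695·(0.01821 + 0.09011·e^(−0.04·19.4)) = 0.8770
sugar = (2.2 − 0.8770)·4.0·24.6

130.1798 g


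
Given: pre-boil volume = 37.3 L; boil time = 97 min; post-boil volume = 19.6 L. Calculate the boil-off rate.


rate = (V_pre − V_post) / (t_min/60)
rate = (37.3 − 19.6) / (97/60)

10.9485 L/hr


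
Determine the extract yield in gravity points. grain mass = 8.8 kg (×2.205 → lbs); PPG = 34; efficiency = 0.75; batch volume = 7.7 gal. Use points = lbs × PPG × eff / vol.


lbs = 8.8 × 2.205 = 19.4040
points = 19.4040 × 34 × 0.75 / 7.7

64.2600 points


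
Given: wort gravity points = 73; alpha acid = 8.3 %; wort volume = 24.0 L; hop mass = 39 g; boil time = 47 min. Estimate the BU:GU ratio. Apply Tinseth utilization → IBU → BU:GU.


U = 1.65·0.000125^(GP/1000)·(1−e^(−0.04t))/4.15;  IBU = (α/100)·m·U·1000/V;  BU:GU = IBU/GP
U = 1.65·0.000125^(73/1000)·(1−e^(−0.04·47))/4.15 = 0.1748
IBU = (8.3/100)·39·0.1748·1000/24.0 = 23.5795
BU:GU = 23.5795/73

0.3230


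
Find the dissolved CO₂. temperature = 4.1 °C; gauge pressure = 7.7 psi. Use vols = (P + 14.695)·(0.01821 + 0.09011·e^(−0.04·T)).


vols = (7.7 + 14.695)·(0.01821 + 0.09011·e^(−0.04·4.1))

2.1206 volumes


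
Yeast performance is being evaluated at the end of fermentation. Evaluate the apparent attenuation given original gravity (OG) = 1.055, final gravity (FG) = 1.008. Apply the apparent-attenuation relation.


AA = (OG − FG)/(OG − 1) · 100
AA = (1.055 − 1.008)/(1.055 − 1) · 100

85.4545 %


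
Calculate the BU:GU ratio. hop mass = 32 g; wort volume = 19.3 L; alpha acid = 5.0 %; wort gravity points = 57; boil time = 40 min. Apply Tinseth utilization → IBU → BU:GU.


U = 1.65·0.000125^(GP/1000)·(1−e^(−0.04t))/4.15;  IBU = (α/100)·m·U·1000/V;  BU:GU = IBU/GP
U = 1.65·0.000125^(57/1000)·(1−e^(−0.04·40))/4.15 = 0.1901
IBU = (5.0/100)·32·0.1901·1000/19.3 = 15.7609
BU:GU = 15.7609/57

0.2765


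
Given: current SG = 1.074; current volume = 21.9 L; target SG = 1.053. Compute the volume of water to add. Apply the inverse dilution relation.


V_water = V·((SG_curr − 1)/(SG_target − 1) − 1)
V_water = 21.9·((1.074 − 1)/(1.053 − 1) − 1)

8.6774 L


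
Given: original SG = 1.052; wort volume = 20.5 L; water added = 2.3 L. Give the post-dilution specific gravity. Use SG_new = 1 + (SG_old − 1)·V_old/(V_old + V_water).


pts = (1.052 − 1)·1000·20.5/(20.5 + 2.3) = 46.7544
SG_new = 1 + 46.7544/1000

1.0468


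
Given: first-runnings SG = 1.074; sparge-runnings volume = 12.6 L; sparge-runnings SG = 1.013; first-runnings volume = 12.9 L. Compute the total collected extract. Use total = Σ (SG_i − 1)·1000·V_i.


first = (1.074 − 1)·1000·12.9 = 954.6000
sparge = (1.013 − 1)·1000·12.6 = 163.8000
total = 954.6000 + 163.8000

1118.4000 gravity·L


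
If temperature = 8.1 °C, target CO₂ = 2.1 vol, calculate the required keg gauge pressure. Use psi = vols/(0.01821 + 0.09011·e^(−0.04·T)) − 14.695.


psi = 2.1/(0.01821 + 0.09011·e^(−0.04·8.1)) − 14.695

10.4903 psi


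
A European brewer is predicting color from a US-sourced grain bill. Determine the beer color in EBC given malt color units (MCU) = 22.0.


SRM = 1.4922·MCU^0.6859;  EBC = SRM·1.97
SRM = 1.4922·22.0^0.6859 = 12.4335
EBC = 12.4335·1.97

24.4941 EBC


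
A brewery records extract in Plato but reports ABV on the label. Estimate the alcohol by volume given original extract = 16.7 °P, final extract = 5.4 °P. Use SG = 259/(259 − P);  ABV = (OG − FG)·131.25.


OG = 259/(259 − 16.7) = 1.0689
FG = 259/(259 − 5.4) = 1.0213
ABV = (1.0689 − 1.0213)·131.25

6.2514 % ABV


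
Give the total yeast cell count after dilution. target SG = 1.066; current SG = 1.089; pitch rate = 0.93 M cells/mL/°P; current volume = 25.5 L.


V_w = V·((SG_c−1)/(SG_t−1)−1);  °P = 259 − 259/SG_t;  cells = rate·(V+V_w)·°P
V_w = 25.5·((1.089−1)/(1.066−1)−1) = 8.8864
V_final = 25.5 + 8.8864 = 34.3864
°P = 259 − 259/1.066 = 16.0356
cells = 0.93·34.3864·16.0356

512.8091 billion cells


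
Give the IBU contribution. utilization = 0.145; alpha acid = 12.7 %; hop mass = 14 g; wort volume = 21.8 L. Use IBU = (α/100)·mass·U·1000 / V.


IBU = (12.7/100)·14·0.145·1000 / 21.8

11.8261 IBU


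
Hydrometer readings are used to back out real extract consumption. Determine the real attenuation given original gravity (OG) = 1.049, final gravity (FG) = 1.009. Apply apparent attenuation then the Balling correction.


AA = (OG−FG)/(OG−1)·100;  RA = AA·0.8192
AA = (1.049 − 1.009)/(1.049 − 1)·100 = 81.6327
RA = 81.6327·0.8192

66.8735 %


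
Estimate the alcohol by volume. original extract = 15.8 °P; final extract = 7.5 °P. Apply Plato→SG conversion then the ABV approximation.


SG = 259/(259 − P);  ABV = (OG − FG)·131.25
OG = 259/(259 − 15.8) = 1.0650
FG = 259/(259 − 7.5) = 1.0298
ABV = (1.0650 − 1.0298)·131.25

4.6129 % ABV


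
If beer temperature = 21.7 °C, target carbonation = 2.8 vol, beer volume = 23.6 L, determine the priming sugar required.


residual = 14.695·(0.01821 + 0.09011·e^(−0.04·T));  sugar = (target − residual)·4.0·V
residual = 14.695·(0.01821 + 0.09011·e^(−0.04·21.7)) = 0.8235
sugar = (2.8 − 0.8235)·4.0·23.6

186.5846 g


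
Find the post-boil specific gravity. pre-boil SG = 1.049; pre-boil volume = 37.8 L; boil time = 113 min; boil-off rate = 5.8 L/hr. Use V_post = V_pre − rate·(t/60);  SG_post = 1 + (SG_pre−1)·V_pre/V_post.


V_post = 37.8 − 5.8·(113/60) = 26.8767
SG_post = 1 + (1.049 − 1)·37.8/26.8767

1.0689


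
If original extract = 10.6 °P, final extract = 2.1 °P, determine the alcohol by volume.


SG = 259/(259 − P);  ABV = (OG − FG)·131.25
OG = 259/(259 − 10.6) = 1.0427
FG = 259/(259 − 2.1) = 1.0082
ABV = (1.0427 − 1.0082)·131.25

4.5280 % ABV


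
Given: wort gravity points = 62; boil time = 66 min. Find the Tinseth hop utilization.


U = 1.65·0.000125^(GP/1000) · (1 − e^(−0.04·t))/4.15
bigness = 1.65·0.000125^(62/1000) = 0.9451
boil_factor = (1 − e^(−0.04·66))/4.15 = 0.2238
U = 0.9451 · 0.2238

0.2115


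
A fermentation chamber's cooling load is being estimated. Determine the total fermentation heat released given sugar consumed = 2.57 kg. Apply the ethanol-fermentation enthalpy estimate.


Q = m_sugar · 590 kJ/kg
Q = 2.57 · 590

1516.3000 kJ


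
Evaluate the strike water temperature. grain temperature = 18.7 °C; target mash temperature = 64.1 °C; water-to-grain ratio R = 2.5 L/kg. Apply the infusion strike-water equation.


T_strike = (0.41/R)·(T_mash − T_grain) + T_mash
T_strike = (0.41/2.5)·(64.1 − 18.7) + 64.1

71.5456 °C


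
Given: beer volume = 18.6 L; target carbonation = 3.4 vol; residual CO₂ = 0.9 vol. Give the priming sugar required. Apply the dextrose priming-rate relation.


sugar = (target − residual)·4.0·V
sugar = (3.4 − 0.9)·4.0·18.6

186.0000 g


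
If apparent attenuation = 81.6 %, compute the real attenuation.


RA = AA · 0.8192
RA = 81.6 · 0.8192

66.8467 %


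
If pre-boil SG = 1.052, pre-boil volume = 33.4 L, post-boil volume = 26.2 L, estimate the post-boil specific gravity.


SG_post = 1 + (SG_pre − 1)·V_pre/V_post
pts_pre = (1.052 − 1)·1000 = 52.0000
pts_post = 52.0000·33.4/26.2 = 66.2901
SG_post = 1 + 66.2901/1000

1.0663


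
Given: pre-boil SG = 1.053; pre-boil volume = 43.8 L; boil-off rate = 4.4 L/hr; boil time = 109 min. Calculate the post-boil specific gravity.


V_post = V_pre − rate·(t/60);  SG_post = 1 + (SG_pre−1)·V_pre/V_post
V_post = 43.8 − 4.4·(109/60) = 35.8067
SG_post = 1 + (1.053 − 1)·43.8/35.8067

1.0648


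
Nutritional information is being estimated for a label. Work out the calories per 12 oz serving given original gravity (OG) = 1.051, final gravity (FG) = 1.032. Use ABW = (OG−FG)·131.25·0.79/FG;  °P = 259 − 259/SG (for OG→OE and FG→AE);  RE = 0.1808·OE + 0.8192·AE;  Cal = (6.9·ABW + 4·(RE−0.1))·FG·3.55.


ABW = (1.051 − 1.032)·131.25·0.79/1.032 = 1.9090
OE = 259 − 259/1.051 = 12.5680 °P
AE = 259 − 259/1.032 = 8.0310 °P
RE = 0.1808·12.5680 + 0.8192·8.0310 = 8.8513 °P
Cal = (6.9·1.9090 + 4·(8.8513−0.1))·1.032·3.55

176.5018 kcal


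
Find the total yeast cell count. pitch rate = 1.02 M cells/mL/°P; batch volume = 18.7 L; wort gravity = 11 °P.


cells (billions) = rate · V_L · °P
cells = 1.02 · 18.7 · 11

209.8140 billion cells


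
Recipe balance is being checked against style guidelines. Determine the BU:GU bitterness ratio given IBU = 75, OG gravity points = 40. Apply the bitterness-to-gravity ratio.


BU:GU = IBU / OG_points
BU:GU = 75 / 40

1.8750


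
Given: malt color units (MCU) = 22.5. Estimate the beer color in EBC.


SRM = 1.4922·MCU^0.6859;  EBC = SRM·1.97
SRM = 1.4922·22.5^0.6859 = 12.6267
EBC = 12.6267·1.97

24.8746 EBC


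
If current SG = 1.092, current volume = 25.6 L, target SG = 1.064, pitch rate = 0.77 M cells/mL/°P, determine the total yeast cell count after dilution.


V_w = V·((SG_c−1)/(SG_t−1)−1);  °P = 259 − 259/SG_t;  cells = rate·(V+V_w)·°P
V_w = 25.6·((1.092−1)/(1.064−1)−1) = 11.2000
V_final = 25.6 + 11.2000 = 36.8000
°P = 259 − 259/1.064 = 15.5789
cells = 0.77·36.8000·15.5789

441.4451 billion cells


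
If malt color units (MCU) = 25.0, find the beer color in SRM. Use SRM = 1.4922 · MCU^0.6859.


SRM = 1.4922 · 25.0^0.6859

13.5729 SRM


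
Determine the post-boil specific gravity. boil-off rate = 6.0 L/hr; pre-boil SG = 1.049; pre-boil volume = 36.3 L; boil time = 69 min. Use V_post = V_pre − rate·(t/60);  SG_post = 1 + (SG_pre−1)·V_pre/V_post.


V_post = 36.3 − 6.0·(69/60) = 29.4000
SG_post = 1 + (1.049 − 1)·36.3/29.4000

1.0605


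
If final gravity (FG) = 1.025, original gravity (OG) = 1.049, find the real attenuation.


AA = (OG−FG)/(OG−1)·100;  RA = AA·0.8192
AA = (1.049 − 1.025)/(1.049 − 1)·100 = 48.9796
RA = 48.9796·0.8192

40.1241 %


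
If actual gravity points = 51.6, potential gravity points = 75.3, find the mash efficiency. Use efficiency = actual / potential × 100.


efficiency = 51.6 / 75.3 × 100

68.5259 %


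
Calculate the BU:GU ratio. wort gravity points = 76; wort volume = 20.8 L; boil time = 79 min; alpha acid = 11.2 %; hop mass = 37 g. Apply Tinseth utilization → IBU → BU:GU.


U = 1.65·0.000125^(GP/1000)·(1−e^(−0.04t))/4.15;  IBU = (α/100)·m·U·1000/V;  BU:GU = IBU/GP
U = 1.65·0.000125^(76/1000)·(1−e^(−0.04·79))/4.15 = 0.1923
IBU = (11.2/100)·37·0.1923·1000/20.8 = 38.3116
BU:GU = 38.3116/76

0.5041


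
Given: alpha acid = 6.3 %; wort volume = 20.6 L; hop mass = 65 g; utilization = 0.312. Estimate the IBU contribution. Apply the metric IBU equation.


IBU = (α/100)·mass·U·1000 / V
IBU = (6.3/100)·65·0.312·1000 / 20.6

62.0214 IBU


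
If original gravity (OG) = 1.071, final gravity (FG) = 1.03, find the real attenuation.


AA = (OG−FG)/(OG−1)·100;  RA = AA·0.8192
AA = (1.071 − 1.03)/(1.071 − 1)·100 = 57.7465
RA = 57.7465·0.8192

47.3059 %


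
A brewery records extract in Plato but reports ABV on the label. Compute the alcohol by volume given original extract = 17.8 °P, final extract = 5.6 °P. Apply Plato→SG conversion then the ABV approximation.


SG = 259/(259 − P);  ABV = (OG − FG)·131.25
OG = 259/(259 − 17.8) = 1.0738
FG = 259/(259 − 5.6) = 1.0221
ABV = (1.0738 − 1.0221)·131.25

6.7854 % ABV


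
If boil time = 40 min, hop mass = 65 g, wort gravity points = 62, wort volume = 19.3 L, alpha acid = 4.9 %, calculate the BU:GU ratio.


U = 1.65·0.000125^(GP/1000)·(1−e^(−0.04t))/4.15;  IBU = (α/100)·m·U·1000/V;  BU:GU = IBU/GP
U = 1.65·0.000125^(62/1000)·(1−e^(−0.04·40))/4.15 = 0.1818
IBU = (4.9/100)·65·0.1818·1000/19.3 = 29.9955
BU:GU = 29.9955/62

0.4838


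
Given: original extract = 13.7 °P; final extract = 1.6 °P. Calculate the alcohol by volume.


SG = 259/(259 − P);  ABV = (OG − FG)·131.25
OG = 259/(259 − 13.7) = 1.0558
FG = 259/(259 − 1.6) = 1.0062
ABV = (1.0558 − 1.0062)·131.25

6.5145 % ABV


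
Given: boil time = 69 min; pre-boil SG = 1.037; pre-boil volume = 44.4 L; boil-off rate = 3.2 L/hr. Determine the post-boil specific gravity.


V_post = V_pre − rate·(t/60);  SG_post = 1 + (SG_pre−1)·V_pre/V_post
V_post = 44.4 − 3.2·(69/60) = 40.7200
SG_post = 1 + (1.037 − 1)·44.4/40.7200

1.0403


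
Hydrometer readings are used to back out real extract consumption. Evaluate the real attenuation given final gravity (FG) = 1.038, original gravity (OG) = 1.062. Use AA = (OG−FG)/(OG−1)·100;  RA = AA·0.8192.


AA = (1.062 − 1.038)/(1.062 − 1)·100 = 38.7097
RA = 38.7097·0.8192

31.7110 %


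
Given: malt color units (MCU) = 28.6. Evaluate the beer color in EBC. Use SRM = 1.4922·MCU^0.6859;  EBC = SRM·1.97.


SRM = 1.4922·28.6^0.6859 = 14.8850
EBC = 14.8850·1.97

29.3234 EBC


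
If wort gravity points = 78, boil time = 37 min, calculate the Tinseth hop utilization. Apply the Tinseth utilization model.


U = 1.65·0.000125^(GP/1000) · (1 − e^(−0.04·t))/4.15
bigness = 1.65·0.000125^(78/1000) = 0.8185
boil_factor = (1 − e^(−0.04·37))/4.15 = 0.1861
U = 0.8185 · 0.1861

0.1523


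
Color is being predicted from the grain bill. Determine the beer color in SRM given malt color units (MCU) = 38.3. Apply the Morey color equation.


SRM = 1.4922 · MCU^0.6859
SRM = 1.4922 · 38.3^0.6859

18.1862 SRM


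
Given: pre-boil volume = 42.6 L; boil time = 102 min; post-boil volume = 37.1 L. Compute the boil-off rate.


rate = (V_pre − V_post) / (t_min/60)
rate = (42.6 − 37.1) / (102/60)

3.2353 L/hr


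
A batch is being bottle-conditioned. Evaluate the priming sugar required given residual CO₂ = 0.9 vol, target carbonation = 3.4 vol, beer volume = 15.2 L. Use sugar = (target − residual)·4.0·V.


sugar = (3.4 − 0.9)·4.0·15.2

152.0000 g


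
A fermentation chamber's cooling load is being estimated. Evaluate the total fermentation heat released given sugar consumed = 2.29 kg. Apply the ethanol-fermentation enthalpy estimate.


Q = m_sugar · 590 kJ/kg
Q = 2.29 · 590

1351.1000 kJ


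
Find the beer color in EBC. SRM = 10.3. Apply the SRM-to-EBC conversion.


EBC = SRM · 1.97
EBC = 10.3 · 1.97

20.2910 EBC


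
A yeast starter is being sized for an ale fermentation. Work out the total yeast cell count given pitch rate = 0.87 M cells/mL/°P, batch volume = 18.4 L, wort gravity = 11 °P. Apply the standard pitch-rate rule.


cells (billions) = rate · V_L · °P
cells = 0.87 · 18.4 · 11

176.0880 billion cells


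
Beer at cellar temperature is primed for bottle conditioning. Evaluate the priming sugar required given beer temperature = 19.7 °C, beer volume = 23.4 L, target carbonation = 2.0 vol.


residual = 14.695·(0.01821 + 0.09011·e^(−0.04·T));  sugar = (target − residual)·4.0·V
residual = 14.695·(0.01821 + 0.09011·e^(−0.04·19.7)) = 0.8698
sugar = (2.0 − 0.8698)·4.0·23.4

105.7900 g


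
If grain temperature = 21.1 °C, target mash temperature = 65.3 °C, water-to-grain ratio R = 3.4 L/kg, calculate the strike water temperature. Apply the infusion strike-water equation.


T_strike = (0.41/R)·(T_mash − T_grain) + T_mash
T_strike = (0.41/3.4)·(65.3 − 21.1) + 65.3

70.6300 °C


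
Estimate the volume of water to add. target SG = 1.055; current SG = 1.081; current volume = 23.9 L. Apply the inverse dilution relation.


V_water = V·((SG_curr − 1)/(SG_target − 1) − 1)
V_water = 23.9·((1.081 − 1)/(1.055 − 1) − 1)

11.2982 L


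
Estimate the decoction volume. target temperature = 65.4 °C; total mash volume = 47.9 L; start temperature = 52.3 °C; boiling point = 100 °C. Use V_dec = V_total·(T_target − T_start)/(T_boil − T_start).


V_dec = 47.9·(65.4 − 52.3)/(100 − 52.3)

13.1549 L


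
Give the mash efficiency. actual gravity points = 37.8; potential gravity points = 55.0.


efficiency = actual / potential × 100
efficiency = 37.8 / 55.0 × 100

68.7273 %


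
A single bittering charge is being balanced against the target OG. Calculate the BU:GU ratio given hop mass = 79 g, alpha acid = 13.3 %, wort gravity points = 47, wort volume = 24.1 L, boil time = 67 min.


U = 1.65·0.000125^(GP/1000)·(1−e^(−0.04t))/4.15;  IBU = (α/100)·m·U·1000/V;  BU:GU = IBU/GP
U = 1.65·0.000125^(47/1000)·(1−e^(−0.04·67))/4.15 = 0.2427
IBU = (13.3/100)·79·0.2427·1000/24.1 = 105.8293
BU:GU = 105.8293/47

2.2517


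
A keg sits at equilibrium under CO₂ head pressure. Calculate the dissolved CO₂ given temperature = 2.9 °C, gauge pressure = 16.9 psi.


vols = (P + 14.695)·(0.01821 + 0.09011·e^(−0.04·T))
vols = (16.9 + 14.695)·(0.01821 + 0.09011·e^(−0.04·2.9))

3.1106 volumes


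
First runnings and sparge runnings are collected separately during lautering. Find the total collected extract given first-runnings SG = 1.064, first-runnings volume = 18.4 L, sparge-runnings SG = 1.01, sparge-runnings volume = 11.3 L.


total = Σ (SG_i − 1)·1000·V_i
first = (1.064 − 1)·1000·18.4 = 1177.6000
sparge = (1.01 − 1)·1000·11.3 = 113.0000
total = 1177.6000 + 113.0000

1290.6000 gravity·L


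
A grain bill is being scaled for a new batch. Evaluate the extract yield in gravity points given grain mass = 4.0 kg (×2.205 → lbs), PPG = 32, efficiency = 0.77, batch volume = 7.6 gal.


points = lbs × PPG × eff / vol
lbs = 4.0 × 2.205 = 8.8200
points = 8.8200 × 32 × 0.77 / 7.6

28.5954 points


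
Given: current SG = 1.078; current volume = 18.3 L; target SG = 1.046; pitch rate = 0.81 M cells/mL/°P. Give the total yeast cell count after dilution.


V_w = V·((SG_c−1)/(SG_t−1)−1);  °P = 259 − 259/SG_t;  cells = rate·(V+V_w)·°P
V_w = 18.3·((1.078−1)/(1.046−1)−1) = 12.7304
V_final = 18.3 + 12.7304 = 31.0304
°P = 259 − 259/1.046 = 11.3901
cells = 0.81·31.0304·11.3901

286.2851 billion cells


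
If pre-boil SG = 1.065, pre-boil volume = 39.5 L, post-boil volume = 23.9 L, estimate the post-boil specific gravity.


SG_post = 1 + (SG_pre − 1)·V_pre/V_post
pts_pre = (1.065 − 1)·1000 = 65.0000
pts_post = 65.0000·39.5/23.9 = 107.4268
SG_post = 1 + 107.4268/1000

1.1074


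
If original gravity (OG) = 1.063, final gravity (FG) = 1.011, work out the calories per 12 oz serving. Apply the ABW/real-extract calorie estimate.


ABW = (OG−FG)·131.25·0.79/FG;  °P = 259 − 259/SG (for OG→OE and FG→AE);  RE = 0.1808·OE + 0.8192·AE;  Cal = (6.9·ABW + 4·(RE−0.1))·FG·3.55
ABW = (1.063 − 1.011)·131.25·0.79/1.011 = 5.3331
OE = 259 − 259/1.063 = 15.3500 °P
AE = 259 − 259/1.011 = 2.8180 °P
RE = 0.1808·15.3500 + 0.8192·2.8180 = 5.0838 °P
Cal = (6.9·5.3331 + 4·(5.0838−0.1))·1.011·3.55

203.6190 kcal


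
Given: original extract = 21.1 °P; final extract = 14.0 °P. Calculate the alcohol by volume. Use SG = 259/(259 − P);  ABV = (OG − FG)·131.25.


OG = 259/(259 − 21.1) = 1.0887
FG = 259/(259 − 14.0) = 1.0571
ABV = (1.0887 − 1.0571)·131.25

4.1409 % ABV


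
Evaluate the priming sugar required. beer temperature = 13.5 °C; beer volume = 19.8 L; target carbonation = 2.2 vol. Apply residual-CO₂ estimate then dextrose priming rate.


residual = 14.695·(0.01821 + 0.09011·e^(−0.04·T));  sugar = (target − residual)·4.0·V
residual = 14.695·(0.01821 + 0.09011·e^(−0.04·13.5)) = 1.0393
sugar = (2.2 − 1.0393)·4.0·19.8

91.9313 g


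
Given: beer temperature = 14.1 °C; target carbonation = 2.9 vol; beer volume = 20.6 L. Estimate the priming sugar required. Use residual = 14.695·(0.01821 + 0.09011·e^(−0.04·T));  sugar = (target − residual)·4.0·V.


residual = 14.695·(0.01821 + 0.09011·e^(−0.04·14.1)) = 1.0210
sugar = (2.9 − 1.0210)·4.0·20.6

154.8335 g


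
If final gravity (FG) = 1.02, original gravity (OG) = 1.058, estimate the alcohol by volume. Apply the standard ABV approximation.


ABV = (OG − FG) · 131.25
ABV = (1.058 − 1.02) · 131.25

4.9875 % ABV


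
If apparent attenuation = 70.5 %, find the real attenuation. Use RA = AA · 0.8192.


RA = 70.5 · 0.8192

57.7536 %


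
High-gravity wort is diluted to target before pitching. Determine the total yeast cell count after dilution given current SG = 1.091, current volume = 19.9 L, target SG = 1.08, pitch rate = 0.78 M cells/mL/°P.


V_w = V·((SG_c−1)/(SG_t−1)−1);  °P = 259 − 259/SG_t;  cells = rate·(V+V_w)·°P
V_w = 19.9·((1.091−1)/(1.08−1)−1) = 2.7362
V_final = 19.9 + 2.7362 = 22.6362
°P = 259 − 259/1.08 = 19.1852
cells = 0.78·22.6362·19.1852

338.7389 billion cells


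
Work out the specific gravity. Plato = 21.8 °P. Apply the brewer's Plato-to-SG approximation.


SG = 259/(259 − P)
SG = 259/(259 − 21.8)

1.0919


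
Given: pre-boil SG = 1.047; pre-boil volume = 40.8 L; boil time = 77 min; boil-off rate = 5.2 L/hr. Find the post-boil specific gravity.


V_post = V_pre − rate·(t/60);  SG_post = 1 + (SG_pre−1)·V_pre/V_post
V_post = 40.8 − 5.2·(77/60) = 34.1267
SG_post = 1 + (1.047 − 1)·40.8/34.1267

1.0562


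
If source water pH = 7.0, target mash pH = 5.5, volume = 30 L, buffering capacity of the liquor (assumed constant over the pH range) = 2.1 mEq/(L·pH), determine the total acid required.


acid = buffering capacity · (pH_source − pH_target) · V
acid = 2.1 · (7.0 − 5.5) · 30

94.5000 mEq


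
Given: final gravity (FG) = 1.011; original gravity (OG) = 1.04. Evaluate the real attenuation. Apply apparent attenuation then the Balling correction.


AA = (OG−FG)/(OG−1)·100;  RA = AA·0.8192
AA = (1.04 − 1.011)/(1.04 − 1)·100 = 72.5000
RA = 72.5000·0.8192

59.3920 %


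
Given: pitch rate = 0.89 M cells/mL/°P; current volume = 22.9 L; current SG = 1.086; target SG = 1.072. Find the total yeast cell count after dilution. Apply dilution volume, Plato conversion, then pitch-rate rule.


V_w = V·((SG_c−1)/(SG_t−1)−1);  °P = 259 − 259/SG_t;  cells = rate·(V+V_w)·°P
V_w = 22.9·((1.086−1)/(1.072−1)−1) = 4.4528
V_final = 22.9 + 4.4528 = 27.3528
°P = 259 − 259/1.072 = 17.3955
cells = 0.89·27.3528·17.3955

423.4761 billion cells


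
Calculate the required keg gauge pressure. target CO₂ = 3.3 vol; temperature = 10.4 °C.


psi = vols/(0.01821 + 0.09011·e^(−0.04·T)) − 14.695
psi = 3.3/(0.01821 + 0.09011·e^(−0.04·10.4)) − 14.695

27.8013 psi


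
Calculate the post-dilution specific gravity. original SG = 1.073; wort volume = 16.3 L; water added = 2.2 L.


SG_new = 1 + (SG_old − 1)·V_old/(V_old + V_water)
pts = (1.073 − 1)·1000·16.3/(16.3 + 2.2) = 64.3189
SG_new = 1 + 64.3189/1000

1.0643


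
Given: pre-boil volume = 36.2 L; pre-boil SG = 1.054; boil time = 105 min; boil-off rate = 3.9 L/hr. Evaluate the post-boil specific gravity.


V_post = V_pre − rate·(t/60);  SG_post = 1 + (SG_pre−1)·V_pre/V_post
V_post = 36.2 − 3.9·(105/60) = 29.3750
SG_post = 1 + (1.054 − 1)·36.2/29.3750

1.0665
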